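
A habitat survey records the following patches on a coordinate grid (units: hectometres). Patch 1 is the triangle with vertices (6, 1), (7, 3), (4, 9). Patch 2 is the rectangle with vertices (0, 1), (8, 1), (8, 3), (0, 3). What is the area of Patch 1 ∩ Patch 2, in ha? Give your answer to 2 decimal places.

The intersection is the polygon with vertices (6,1), (5.5,3), (7,3).
By the shoelace formula its area is 1.50.

1.50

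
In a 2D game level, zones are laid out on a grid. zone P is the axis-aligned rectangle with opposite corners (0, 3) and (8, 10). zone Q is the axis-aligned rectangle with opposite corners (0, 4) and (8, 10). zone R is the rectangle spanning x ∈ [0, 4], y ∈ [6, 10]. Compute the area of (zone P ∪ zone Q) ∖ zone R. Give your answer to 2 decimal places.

|zone P ∪ zone Q| = 56.
|(zone P ∪ zone Q) ∩ zone R| = 16.
|(zone P ∪ zone Q) ∖ zone R| = 56 − 16 = 40.00.

40.00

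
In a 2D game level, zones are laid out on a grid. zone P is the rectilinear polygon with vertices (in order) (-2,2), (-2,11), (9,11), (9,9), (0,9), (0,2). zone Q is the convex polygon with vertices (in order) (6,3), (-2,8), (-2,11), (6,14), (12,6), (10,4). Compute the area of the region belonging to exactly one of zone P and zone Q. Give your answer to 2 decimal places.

|zone P| = 36, |zone Q| = 92, |zone P∩zone Q| = 24.875.
|zone P △ zone Q| = |zone P| + |zone Q| − 2·|zone P∩zone Q| = 36 + 92 − 49.75 = 78.25.

78.25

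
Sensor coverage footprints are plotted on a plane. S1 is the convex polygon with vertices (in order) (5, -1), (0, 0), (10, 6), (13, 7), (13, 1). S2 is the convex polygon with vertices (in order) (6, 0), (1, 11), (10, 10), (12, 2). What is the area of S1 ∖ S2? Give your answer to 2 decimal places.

26.33

|S1| = 52, |S1∩S2| = 25.6681.
|S1 ∖ S2| = |S1| − |S1∩S2| = 52 − 25.6681 = 26.33.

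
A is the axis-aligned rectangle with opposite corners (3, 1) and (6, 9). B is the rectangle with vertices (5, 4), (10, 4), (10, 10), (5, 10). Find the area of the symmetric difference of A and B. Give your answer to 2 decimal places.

|A∩B|: x∈[5,6], y∈[4,9] → 1·5 = 5.
|A △ B| = |A| + |B| − 2·|A∩B| = 24 + 30 − 10 = 44.00.

44.00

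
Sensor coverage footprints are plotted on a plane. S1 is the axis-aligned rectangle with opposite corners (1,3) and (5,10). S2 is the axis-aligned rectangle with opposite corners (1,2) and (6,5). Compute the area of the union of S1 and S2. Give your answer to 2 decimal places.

35.00

By inclusion–exclusion:
Individual areas: |S1| = 28, |S2| = 15.
|S1∩S2|: x∈[1,5], y∈[3,5] → 4·2 = 8.
|S1 ∪ S2| = 43 − 8 = 35.00.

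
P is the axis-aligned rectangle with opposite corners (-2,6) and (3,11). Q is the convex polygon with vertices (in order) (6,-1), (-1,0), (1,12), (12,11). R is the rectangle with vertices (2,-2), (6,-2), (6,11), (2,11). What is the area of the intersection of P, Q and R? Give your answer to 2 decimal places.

5.00

The intersection is the polygon with vertices (3,6), (2,6), (2,11), (3,11).
By the shoelace formula its area is 5.00.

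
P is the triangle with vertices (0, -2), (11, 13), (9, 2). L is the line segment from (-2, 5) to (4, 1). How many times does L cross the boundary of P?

1

The segment meets the boundary at (2.791,1.806).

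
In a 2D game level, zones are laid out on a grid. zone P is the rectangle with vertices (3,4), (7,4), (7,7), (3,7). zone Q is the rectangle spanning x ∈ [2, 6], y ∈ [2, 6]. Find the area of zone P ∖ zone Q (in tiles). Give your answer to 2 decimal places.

6.00

|zone P∩zone Q|: x∈[3,6], y∈[4,6] → 3·2 = 6.
|zone P| = 12.
|zone P ∖ zone Q| = |zone P| − |zone P∩zone Q| = 12 − 6 = 6.00.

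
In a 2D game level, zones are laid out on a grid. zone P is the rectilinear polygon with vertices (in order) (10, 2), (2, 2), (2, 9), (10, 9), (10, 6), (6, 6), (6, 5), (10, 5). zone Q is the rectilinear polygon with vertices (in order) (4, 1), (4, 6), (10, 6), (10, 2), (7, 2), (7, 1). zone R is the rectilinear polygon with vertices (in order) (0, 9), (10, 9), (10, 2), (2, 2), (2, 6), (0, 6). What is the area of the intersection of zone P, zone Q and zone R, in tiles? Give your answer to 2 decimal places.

20.00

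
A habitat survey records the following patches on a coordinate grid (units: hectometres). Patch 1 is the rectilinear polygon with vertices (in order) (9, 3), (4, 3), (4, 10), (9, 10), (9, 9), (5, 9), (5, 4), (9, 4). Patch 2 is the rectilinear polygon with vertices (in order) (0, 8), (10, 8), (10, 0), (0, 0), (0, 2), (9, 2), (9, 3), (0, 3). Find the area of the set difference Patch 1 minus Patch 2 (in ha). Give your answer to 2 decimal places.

|Patch 1| = 15, |Patch 1∩Patch 2| = 9.
|Patch 1 ∖ Patch 2| = |Patch 1| − |Patch 1∩Patch 2| = 15 − 9 = 6.00.

6.00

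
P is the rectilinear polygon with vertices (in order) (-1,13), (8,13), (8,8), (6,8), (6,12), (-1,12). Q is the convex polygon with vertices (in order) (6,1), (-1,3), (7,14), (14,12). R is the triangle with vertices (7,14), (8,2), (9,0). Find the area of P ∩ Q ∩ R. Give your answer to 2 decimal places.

The intersection is the polygon with vertices (7.5,8), (7.083,13), (7.143,13), (7.857,8).
By the shoelace formula its area is 1.04.

1.04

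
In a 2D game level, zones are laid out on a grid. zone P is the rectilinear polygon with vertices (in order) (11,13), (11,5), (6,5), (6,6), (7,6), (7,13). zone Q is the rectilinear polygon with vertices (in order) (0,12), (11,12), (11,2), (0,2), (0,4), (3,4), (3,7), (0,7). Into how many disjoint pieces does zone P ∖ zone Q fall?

1

zone P ∖ zone Q is a single connected region.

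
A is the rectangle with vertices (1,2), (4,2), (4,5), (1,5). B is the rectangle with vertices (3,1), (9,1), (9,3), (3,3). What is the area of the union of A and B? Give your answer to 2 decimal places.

By inclusion–exclusion:
Individual areas: |A| = 9, |B| = 12.
|A∩B|: x∈[3,4], y∈[2,3] → 1·1 = 1.
|A ∪ B| = 21 − 1 = 20.00.

20.00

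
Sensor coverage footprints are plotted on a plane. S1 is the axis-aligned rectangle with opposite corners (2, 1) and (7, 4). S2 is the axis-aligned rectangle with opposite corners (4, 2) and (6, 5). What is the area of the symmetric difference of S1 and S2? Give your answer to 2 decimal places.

13.00

|S1∩S2|: x∈[4,6], y∈[2,4] → 2·2 = 4.
|S1 △ S2| = |S1| + |S2| − 2·|S1∩S2| = 15 + 6 − 8 = 13.00.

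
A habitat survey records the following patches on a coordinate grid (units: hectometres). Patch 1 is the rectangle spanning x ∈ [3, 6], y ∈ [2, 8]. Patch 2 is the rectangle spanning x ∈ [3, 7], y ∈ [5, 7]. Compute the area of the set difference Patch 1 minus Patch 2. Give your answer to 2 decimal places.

12.00

|Patch 1∩Patch 2|: x∈[3,6], y∈[5,7] → 3·2 = 6.
|Patch 1| = 18.
|Patch 1 ∖ Patch 2| = |Patch 1| − |Patch 1∩Patch 2| = 18 − 6 = 12.00.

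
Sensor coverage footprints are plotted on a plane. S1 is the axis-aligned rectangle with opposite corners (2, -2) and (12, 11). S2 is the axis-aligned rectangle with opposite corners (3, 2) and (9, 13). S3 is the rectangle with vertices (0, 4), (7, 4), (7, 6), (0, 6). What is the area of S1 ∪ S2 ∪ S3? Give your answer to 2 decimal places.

By inclusion–exclusion:
Individual areas: |S1| = 130, |S2| = 66, |S3| = 14.
|S1∩S2|: x∈[3,9], y∈[2,11] → 6·9 = 54.
|S1∩S3|: x∈[2,7], y∈[4,6] → 5·2 = 10.
|S2∩S3|: x∈[3,7], y∈[4,6] → 4·2 = 8.
|S1∩S2∩S3| = 8.
|S1 ∪ S2 ∪ S3| = 210 − 72 + 8 = 146.00.

146.00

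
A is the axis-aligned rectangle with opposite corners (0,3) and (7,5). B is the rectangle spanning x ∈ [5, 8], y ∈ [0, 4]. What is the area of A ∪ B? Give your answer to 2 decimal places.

24.00

By inclusion–exclusion:
Individual areas: |A| = 14, |B| = 12.
|A∩B|: x∈[5,7], y∈[3,4] → 2·1 = 2.
|A ∪ B| = 26 − 2 = 24.00.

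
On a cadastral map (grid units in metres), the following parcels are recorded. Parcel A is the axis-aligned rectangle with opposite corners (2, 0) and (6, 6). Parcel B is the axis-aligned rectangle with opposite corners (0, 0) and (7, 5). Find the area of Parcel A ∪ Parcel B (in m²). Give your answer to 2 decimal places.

By inclusion–exclusion:
Individual areas: |Parcel A| = 24, |Parcel B| = 35.
|Parcel A∩Parcel B|: x∈[2,6], y∈[0,5] → 4·5 = 20.
|Parcel A ∪ Parcel B| = 59 − 20 = 39.00.

39.00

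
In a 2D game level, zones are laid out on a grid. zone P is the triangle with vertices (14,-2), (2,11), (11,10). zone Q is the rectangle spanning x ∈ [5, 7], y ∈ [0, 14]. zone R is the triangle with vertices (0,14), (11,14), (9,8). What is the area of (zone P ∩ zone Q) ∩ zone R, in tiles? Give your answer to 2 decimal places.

The region (zone P ∩ zone Q) ∩ zone R is the polygon with vertices (7,10.444), (7,9.333), (5,10.667).
By the shoelace formula its area is 1.11.

1.11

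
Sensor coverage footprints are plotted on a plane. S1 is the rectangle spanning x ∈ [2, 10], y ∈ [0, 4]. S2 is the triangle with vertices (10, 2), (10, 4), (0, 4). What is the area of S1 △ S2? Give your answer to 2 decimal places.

|S1| = 32, |S2| = 10, |S1∩S2| = 9.6.
|S1 △ S2| = |S1| + |S2| − 2·|S1∩S2| = 32 + 10 − 19.2 = 22.80.

22.80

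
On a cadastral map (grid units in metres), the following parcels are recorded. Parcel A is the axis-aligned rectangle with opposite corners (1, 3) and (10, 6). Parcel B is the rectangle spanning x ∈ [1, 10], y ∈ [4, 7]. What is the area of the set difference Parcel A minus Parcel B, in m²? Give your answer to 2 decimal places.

9.00

|Parcel A∩Parcel B|: x∈[1,10], y∈[4,6] → 9·2 = 18.
|Parcel A| = 27.
|Parcel A ∖ Parcel B| = |Parcel A| − |Parcel A∩Parcel B| = 27 − 18 = 9.00.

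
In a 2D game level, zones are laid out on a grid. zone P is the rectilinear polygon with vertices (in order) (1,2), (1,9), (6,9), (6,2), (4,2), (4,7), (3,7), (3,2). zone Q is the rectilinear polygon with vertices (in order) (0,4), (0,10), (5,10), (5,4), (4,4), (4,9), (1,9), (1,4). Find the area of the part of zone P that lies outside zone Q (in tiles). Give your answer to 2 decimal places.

|zone P| = 30, |zone P∩zone Q| = 5.
|zone P ∖ zone Q| = |zone P| − |zone P∩zone Q| = 30 − 5 = 25.00.

25.00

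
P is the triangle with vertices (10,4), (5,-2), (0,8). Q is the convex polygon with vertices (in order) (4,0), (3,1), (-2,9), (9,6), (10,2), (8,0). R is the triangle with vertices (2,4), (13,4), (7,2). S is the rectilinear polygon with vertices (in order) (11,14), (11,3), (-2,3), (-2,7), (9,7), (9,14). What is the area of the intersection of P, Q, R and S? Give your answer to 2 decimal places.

The intersection is the polygon with vertices (9.167,3), (4.5,3), (2,4), (9.5,4), (9.615,3.538).
By the shoelace formula its area is 6.22.

6.22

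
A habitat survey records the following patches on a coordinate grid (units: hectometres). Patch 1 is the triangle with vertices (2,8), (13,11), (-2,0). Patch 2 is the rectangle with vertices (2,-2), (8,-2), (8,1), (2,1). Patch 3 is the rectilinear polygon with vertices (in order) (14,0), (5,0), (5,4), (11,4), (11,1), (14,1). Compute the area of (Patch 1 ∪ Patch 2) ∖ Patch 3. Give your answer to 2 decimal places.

53.00

|Patch 1 ∪ Patch 2| = 56.
|(Patch 1 ∪ Patch 2) ∩ Patch 3| = 3.
|(Patch 1 ∪ Patch 2) ∖ Patch 3| = 56 − 3 = 53.00.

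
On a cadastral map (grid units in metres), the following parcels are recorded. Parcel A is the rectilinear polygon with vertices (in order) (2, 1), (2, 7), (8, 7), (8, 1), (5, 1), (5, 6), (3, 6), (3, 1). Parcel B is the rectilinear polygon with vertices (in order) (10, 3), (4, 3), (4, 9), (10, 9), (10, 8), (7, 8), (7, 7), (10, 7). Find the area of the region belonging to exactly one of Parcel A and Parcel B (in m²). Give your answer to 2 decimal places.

|Parcel A| = 26, |Parcel B| = 33, |Parcel A∩Parcel B| = 13.
|Parcel A △ Parcel B| = |Parcel A| + |Parcel B| − 2·|Parcel A∩Parcel B| = 26 + 33 − 26 = 33.00.

33.00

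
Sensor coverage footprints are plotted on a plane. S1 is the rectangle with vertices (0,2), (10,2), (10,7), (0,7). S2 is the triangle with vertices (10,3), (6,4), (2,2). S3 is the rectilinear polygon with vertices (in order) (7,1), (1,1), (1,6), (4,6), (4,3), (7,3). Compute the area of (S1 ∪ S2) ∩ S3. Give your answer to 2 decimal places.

15.00

The region (S1 ∪ S2) ∩ S3 is the polygon with vertices (2,2), (1,2), (1,6), (4,6), (4,3), (7,3), (7,2).
By the shoelace formula its area is 15.00.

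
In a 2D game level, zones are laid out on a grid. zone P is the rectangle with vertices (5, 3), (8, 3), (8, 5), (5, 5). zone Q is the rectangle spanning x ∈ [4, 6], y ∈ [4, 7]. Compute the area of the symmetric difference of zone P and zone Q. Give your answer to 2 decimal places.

10.00

|zone P∩zone Q|: x∈[5,6], y∈[4,5] → 1·1 = 1.
|zone P △ zone Q| = |zone P| + |zone Q| − 2·|zone P∩zone Q| = 6 + 6 − 2 = 10.00.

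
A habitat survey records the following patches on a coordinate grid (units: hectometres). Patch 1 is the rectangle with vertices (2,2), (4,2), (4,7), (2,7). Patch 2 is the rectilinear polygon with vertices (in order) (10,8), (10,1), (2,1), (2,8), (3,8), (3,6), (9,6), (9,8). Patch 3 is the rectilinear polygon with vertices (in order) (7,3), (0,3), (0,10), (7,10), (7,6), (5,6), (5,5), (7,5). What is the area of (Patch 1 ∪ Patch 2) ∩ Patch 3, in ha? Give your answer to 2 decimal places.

16.00

|Patch 1 ∪ Patch 2| = 45.
|(Patch 1 ∪ Patch 2) ∩ Patch 3| = 16.00.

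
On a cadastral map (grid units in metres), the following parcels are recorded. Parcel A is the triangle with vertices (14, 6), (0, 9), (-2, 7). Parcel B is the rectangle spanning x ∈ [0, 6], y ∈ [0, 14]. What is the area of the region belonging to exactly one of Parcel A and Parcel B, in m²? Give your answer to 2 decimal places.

80.96

|Parcel A| = 17, |Parcel B| = 84, |Parcel A∩Parcel B| = 10.0179.
|Parcel A △ Parcel B| = |Parcel A| + |Parcel B| − 2·|Parcel A∩Parcel B| = 17 + 84 − 20.0357 = 80.96.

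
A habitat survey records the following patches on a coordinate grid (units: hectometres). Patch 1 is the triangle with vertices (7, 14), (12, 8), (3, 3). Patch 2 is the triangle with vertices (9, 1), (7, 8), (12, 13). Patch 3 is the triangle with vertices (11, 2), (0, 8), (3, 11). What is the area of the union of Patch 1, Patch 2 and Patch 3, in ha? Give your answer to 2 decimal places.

66.53

By inclusion–exclusion:
Individual areas: |Patch 1| = 39.5, |Patch 2| = 22.5, |Patch 3| = 25.5.
|Patch 1∩Patch 2| = 11.5861.
|Patch 1∩Patch 3| = 7.3618.
|Patch 2∩Patch 3| = 2.0334.
|Patch 1∩Patch 2∩Patch 3| = 0.0082.
|Patch 1 ∪ Patch 2 ∪ Patch 3| = 87.5 − 20.9814 + 0.0082 = 66.53.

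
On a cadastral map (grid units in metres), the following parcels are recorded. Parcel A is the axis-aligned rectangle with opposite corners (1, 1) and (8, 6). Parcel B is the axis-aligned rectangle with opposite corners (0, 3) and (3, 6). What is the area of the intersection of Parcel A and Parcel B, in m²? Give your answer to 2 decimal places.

6.00

|Parcel A∩Parcel B|: x∈[1,3], y∈[3,6] → 2·3 = 6.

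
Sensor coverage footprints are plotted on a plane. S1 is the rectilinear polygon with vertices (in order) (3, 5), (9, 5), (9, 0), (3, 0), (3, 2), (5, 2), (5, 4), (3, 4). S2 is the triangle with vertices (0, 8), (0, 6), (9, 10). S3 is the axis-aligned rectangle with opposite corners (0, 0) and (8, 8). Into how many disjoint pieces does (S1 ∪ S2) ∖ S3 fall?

2

(S1 ∪ S2) ∖ S3 splits into 2 disjoint pieces (area 5, area 4.5).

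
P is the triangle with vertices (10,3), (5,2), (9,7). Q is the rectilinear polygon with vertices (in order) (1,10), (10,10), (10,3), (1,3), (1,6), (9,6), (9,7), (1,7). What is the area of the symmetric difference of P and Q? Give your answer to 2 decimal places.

49.50

|P| = 10.5, |Q| = 55, |P∩Q| = 8.
|P △ Q| = |P| + |Q| − 2·|P∩Q| = 10.5 + 55 − 16 = 49.50.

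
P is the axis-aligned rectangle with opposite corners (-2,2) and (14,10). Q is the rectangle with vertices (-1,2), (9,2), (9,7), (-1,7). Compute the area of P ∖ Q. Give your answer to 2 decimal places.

78.00

|P∩Q|: x∈[-1,9], y∈[2,7] → 10·5 = 50.
|P| = 128.
|P ∖ Q| = |P| − |P∩Q| = 128 − 50 = 78.00.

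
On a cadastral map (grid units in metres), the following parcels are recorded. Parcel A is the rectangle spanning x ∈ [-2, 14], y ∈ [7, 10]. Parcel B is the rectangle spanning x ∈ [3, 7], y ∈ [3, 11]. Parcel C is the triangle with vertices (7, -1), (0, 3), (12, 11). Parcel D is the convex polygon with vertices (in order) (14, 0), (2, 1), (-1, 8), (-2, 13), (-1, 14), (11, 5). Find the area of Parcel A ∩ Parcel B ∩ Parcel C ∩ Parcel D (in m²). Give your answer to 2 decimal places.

The intersection is the polygon with vertices (6,7), (7,7.667), (7,7).
By the shoelace formula its area is 0.33.

0.33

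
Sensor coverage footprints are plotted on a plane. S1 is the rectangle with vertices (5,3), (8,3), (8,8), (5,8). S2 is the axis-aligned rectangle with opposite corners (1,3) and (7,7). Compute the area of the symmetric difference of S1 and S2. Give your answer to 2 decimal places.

|S1∩S2|: x∈[5,7], y∈[3,7] → 2·4 = 8.
|S1 △ S2| = |S1| + |S2| − 2·|S1∩S2| = 15 + 24 − 16 = 23.00.

23.00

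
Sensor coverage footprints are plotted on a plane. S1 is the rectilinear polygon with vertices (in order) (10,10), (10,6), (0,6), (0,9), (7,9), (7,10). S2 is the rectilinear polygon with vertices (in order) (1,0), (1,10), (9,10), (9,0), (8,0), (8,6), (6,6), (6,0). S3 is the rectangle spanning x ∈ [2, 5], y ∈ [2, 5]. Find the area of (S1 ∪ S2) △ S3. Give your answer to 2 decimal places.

|S1 ∪ S2| = 75.
|(S1 ∪ S2) ∩ S3| = 9.
|(S1 ∪ S2) △ S3| = 75 + 9 − 18 = 66.00.

66.00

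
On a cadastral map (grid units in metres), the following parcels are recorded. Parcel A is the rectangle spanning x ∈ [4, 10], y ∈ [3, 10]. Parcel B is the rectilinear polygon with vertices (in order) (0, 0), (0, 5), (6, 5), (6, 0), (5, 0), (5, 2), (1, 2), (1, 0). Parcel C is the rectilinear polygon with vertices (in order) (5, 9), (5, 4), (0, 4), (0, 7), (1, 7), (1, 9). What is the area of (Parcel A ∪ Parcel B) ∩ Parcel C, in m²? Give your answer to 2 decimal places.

9.00

The region (Parcel A ∪ Parcel B) ∩ Parcel C is the polygon with vertices (0,5), (4,5), (4,9), (5,9), (5,4), (0,4).
By the shoelace formula its area is 9.00.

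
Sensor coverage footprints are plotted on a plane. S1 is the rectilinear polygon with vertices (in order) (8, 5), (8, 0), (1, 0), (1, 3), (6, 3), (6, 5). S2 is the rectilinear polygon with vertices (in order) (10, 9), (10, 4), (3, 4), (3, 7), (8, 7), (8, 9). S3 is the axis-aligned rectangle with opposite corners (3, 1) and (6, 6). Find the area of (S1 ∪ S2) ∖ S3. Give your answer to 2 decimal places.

|S1 ∪ S2| = 48.
|(S1 ∪ S2) ∩ S3| = 12.
|(S1 ∪ S2) ∖ S3| = 48 − 12 = 36.00.

36.00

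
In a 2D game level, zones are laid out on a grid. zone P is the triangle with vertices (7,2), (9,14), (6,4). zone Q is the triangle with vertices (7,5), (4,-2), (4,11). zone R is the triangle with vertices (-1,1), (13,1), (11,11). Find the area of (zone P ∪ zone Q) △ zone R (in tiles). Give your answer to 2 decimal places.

|zone P ∪ zone Q| = 26.3822.
|(zone P ∪ zone Q) ∩ zone R| = 16.2007.
|(zone P ∪ zone Q) △ zone R| = 26.3822 + 70 − 32.4014 = 63.98.

63.98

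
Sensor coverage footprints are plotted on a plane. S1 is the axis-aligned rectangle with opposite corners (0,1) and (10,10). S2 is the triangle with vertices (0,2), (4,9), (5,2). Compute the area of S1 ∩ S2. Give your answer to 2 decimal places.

17.50

The intersection is the polygon with vertices (4,9), (5,2), (0,2).
By the shoelace formula its area is 17.50.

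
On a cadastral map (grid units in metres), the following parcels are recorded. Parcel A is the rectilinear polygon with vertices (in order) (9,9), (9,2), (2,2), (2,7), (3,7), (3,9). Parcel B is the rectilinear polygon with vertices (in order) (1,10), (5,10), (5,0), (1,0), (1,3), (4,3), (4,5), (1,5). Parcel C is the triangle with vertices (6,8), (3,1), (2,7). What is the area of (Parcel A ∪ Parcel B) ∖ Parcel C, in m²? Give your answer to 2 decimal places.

|Parcel A ∪ Parcel B| = 66.
|(Parcel A ∪ Parcel B) ∩ Parcel C| = 12.5.
|(Parcel A ∪ Parcel B) ∖ Parcel C| = 66 − 12.5 = 53.50.

53.50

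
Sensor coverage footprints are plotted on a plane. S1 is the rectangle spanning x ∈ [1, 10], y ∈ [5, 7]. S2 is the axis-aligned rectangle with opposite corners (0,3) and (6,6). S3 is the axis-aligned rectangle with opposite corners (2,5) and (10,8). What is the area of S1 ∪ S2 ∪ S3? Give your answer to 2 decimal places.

By inclusion–exclusion:
Individual areas: |S1| = 18, |S2| = 18, |S3| = 24.
|S1∩S2|: x∈[1,6], y∈[5,6] → 5·1 = 5.
|S1∩S3|: x∈[2,10], y∈[5,7] → 8·2 = 16.
|S2∩S3|: x∈[2,6], y∈[5,6] → 4·1 = 4.
|S1∩S2∩S3| = 4.
|S1 ∪ S2 ∪ S3| = 60 − 25 + 4 = 39.00.

39.00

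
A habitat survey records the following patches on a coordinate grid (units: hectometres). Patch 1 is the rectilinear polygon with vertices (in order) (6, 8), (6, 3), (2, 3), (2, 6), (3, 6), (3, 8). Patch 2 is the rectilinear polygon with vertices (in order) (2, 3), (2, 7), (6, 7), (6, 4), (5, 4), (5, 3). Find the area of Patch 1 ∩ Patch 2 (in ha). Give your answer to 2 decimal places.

The intersection is the polygon with vertices (6,4), (5,4), (5,3), (2,3), (2,6), (3,6), (3,7), (6,7).
By the shoelace formula its area is 14.00.

14.00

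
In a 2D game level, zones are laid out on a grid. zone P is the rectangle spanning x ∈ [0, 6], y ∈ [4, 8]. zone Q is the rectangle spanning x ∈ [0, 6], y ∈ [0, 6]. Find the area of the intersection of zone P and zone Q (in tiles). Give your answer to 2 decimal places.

12.00

|zone P∩zone Q|: x∈[0,6], y∈[4,6] → 6·2 = 12.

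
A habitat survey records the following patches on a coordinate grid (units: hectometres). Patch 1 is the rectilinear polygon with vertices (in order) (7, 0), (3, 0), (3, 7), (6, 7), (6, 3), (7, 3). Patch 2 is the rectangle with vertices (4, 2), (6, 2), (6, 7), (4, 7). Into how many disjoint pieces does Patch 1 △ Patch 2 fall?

1

Patch 1 △ Patch 2 is a single connected region.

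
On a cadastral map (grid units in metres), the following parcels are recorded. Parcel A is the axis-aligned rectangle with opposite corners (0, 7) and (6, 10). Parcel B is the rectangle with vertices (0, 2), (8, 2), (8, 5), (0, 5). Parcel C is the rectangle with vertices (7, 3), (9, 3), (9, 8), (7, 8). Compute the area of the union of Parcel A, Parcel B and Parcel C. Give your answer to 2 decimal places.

50.00

By inclusion–exclusion:
Individual areas: |Parcel A| = 18, |Parcel B| = 24, |Parcel C| = 10.
|Parcel A∩Parcel B| = 0 (no overlap).
|Parcel A∩Parcel C| = 0 (no overlap).
|Parcel B∩Parcel C|: x∈[7,8], y∈[3,5] → 1·2 = 2.
|Parcel A∩Parcel B∩Parcel C| = 0.
|Parcel A ∪ Parcel B ∪ Parcel C| = 52 − 2 + 0 = 50.00.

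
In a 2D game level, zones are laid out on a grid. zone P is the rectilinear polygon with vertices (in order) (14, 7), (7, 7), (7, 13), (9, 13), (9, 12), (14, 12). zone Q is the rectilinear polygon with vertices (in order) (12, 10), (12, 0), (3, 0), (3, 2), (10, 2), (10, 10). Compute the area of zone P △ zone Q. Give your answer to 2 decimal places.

59.00

|zone P| = 37, |zone Q| = 34, |zone P∩zone Q| = 6.
|zone P △ zone Q| = |zone P| + |zone Q| − 2·|zone P∩zone Q| = 37 + 34 − 12 = 59.00.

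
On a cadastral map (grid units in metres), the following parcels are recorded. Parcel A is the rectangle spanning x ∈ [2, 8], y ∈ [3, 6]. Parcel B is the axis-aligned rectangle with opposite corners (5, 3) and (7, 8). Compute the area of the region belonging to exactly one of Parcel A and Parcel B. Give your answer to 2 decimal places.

|Parcel A∩Parcel B|: x∈[5,7], y∈[3,6] → 2·3 = 6.
|Parcel A △ Parcel B| = |Parcel A| + |Parcel B| − 2·|Parcel A∩Parcel B| = 18 + 10 − 12 = 16.00.

16.00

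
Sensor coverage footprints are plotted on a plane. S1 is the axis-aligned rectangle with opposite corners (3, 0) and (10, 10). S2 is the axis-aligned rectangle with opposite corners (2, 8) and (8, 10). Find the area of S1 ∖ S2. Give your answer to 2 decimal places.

60.00

|S1∩S2|: x∈[3,8], y∈[8,10] → 5·2 = 10.
|S1| = 70.
|S1 ∖ S2| = |S1| − |S1∩S2| = 70 − 10 = 60.00.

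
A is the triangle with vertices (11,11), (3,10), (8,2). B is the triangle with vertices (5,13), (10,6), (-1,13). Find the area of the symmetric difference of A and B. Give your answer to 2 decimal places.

40.06

|A| = 34.5, |B| = 21, |A∩B| = 7.7198.
|A △ B| = |A| + |B| − 2·|A∩B| = 34.5 + 21 − 15.4396 = 40.06.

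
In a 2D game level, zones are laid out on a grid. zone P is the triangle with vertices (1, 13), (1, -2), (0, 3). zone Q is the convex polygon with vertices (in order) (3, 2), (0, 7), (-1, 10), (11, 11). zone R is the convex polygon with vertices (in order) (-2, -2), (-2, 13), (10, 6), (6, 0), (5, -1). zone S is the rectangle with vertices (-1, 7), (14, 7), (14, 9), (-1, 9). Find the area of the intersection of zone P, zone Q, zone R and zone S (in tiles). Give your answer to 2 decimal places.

1.00

The intersection is the polygon with vertices (0.6,9), (1,9), (1,7), (0.4,7).
By the shoelace formula its area is 1.00.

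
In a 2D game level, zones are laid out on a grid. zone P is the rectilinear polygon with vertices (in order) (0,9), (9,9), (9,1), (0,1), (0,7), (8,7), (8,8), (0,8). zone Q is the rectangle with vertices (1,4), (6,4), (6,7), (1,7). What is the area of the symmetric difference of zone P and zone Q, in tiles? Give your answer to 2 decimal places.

49.00

|zone P| = 64, |zone Q| = 15, |zone P∩zone Q| = 15.
|zone P △ zone Q| = |zone P| + |zone Q| − 2·|zone P∩zone Q| = 64 + 15 − 30 = 49.00.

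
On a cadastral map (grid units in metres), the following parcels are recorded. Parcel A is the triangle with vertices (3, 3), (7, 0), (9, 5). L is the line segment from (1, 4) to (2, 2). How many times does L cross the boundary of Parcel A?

0

The segment lies entirely outside Parcel A and never meets its boundary.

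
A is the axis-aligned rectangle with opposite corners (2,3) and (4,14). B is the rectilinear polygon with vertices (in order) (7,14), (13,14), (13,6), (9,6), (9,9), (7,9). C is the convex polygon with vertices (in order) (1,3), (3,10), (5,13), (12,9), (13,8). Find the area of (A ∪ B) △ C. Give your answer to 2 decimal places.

68.88

|A ∪ B| = 64.
|(A ∪ B) ∩ C| = 25.3095.
|(A ∪ B) △ C| = 64 + 55.5 − 50.619 = 68.88.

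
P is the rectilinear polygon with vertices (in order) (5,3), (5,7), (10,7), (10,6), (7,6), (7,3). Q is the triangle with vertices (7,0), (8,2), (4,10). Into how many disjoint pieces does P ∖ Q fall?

2

P ∖ Q splits into 2 disjoint pieces (area 2.0167, area 5.25).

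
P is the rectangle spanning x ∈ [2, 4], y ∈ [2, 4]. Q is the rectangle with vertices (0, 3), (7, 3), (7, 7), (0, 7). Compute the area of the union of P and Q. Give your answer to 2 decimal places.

By inclusion–exclusion:
Individual areas: |P| = 4, |Q| = 28.
|P∩Q|: x∈[2,4], y∈[3,4] → 2·1 = 2.
|P ∪ Q| = 32 − 2 = 30.00.

30.00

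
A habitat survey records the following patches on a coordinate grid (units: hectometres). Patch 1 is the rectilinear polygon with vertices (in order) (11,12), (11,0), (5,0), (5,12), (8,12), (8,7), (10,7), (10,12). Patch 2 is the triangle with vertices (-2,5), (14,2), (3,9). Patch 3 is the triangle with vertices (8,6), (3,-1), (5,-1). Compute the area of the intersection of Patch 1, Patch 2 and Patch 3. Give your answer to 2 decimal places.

0.96

The intersection is the polygon with vertices (6.189,3.465), (7.911,5.875), (7.939,5.857), (6.859,3.339).
By the shoelace formula its area is 0.96.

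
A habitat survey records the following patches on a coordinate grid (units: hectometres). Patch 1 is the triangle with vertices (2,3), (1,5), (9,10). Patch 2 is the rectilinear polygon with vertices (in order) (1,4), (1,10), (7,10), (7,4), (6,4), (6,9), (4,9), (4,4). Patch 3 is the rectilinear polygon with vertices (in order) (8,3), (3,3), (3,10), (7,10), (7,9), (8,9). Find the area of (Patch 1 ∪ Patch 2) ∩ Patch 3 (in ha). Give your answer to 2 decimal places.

|Patch 1 ∪ Patch 2| = 30.5.
|(Patch 1 ∪ Patch 2) ∩ Patch 3| = 17.45.

17.45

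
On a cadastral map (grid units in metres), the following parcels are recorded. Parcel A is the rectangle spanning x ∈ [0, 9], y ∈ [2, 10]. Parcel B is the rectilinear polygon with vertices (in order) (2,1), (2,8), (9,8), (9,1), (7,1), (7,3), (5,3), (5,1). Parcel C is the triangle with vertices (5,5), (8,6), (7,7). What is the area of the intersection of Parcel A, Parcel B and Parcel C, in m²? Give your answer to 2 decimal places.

2.00

The intersection is the polygon with vertices (7,7), (8,6), (5,5).
By the shoelace formula its area is 2.00.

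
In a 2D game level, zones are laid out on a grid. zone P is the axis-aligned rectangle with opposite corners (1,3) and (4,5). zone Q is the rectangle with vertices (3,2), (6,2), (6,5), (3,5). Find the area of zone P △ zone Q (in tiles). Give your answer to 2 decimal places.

|zone P∩zone Q|: x∈[3,4], y∈[3,5] → 1·2 = 2.
|zone P △ zone Q| = |zone P| + |zone Q| − 2·|zone P∩zone Q| = 6 + 9 − 4 = 11.00.

11.00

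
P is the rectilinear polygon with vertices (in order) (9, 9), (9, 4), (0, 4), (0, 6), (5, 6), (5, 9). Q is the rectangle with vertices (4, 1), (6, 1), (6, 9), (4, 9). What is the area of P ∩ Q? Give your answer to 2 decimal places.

7.00

The intersection is the polygon with vertices (4,4), (4,6), (5,6), (5,9), (6,9), (6,4).
By the shoelace formula its area is 7.00.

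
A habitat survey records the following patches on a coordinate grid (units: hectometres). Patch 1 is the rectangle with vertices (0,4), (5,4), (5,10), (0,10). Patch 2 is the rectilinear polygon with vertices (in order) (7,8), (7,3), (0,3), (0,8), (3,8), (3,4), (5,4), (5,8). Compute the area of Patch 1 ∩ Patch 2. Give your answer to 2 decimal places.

12.00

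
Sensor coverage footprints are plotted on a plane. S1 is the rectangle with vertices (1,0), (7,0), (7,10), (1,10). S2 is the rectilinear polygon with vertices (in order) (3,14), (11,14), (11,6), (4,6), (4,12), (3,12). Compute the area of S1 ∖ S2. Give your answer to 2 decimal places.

|S1| = 60, |S1∩S2| = 12.
|S1 ∖ S2| = |S1| − |S1∩S2| = 60 − 12 = 48.00.

48.00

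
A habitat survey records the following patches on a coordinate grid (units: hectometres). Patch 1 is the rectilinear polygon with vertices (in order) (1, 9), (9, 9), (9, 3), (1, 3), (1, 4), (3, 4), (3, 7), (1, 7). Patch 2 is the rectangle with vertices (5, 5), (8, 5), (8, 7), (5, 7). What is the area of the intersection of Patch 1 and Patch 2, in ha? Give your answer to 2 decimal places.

The intersection is the polygon with vertices (5,5), (5,7), (8,7), (8,5).
By the shoelace formula its area is 6.00.

6.00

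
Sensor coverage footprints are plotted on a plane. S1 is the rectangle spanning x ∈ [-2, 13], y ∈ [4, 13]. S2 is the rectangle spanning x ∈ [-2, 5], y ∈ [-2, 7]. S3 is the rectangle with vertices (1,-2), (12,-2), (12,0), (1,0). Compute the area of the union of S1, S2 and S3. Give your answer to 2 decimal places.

191.00

By inclusion–exclusion:
Individual areas: |S1| = 135, |S2| = 63, |S3| = 22.
|S1∩S2|: x∈[-2,5], y∈[4,7] → 7·3 = 21.
|S1∩S3| = 0 (no overlap).
|S2∩S3|: x∈[1,5], y∈[-2,0] → 4·2 = 8.
|S1∩S2∩S3| = 0.
|S1 ∪ S2 ∪ S3| = 220 − 29 + 0 = 191.00.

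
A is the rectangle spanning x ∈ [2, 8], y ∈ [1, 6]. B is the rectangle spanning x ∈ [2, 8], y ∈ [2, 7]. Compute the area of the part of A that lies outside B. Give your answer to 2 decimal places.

|A∩B|: x∈[2,8], y∈[2,6] → 6·4 = 24.
|A| = 30.
|A ∖ B| = |A| − |A∩B| = 30 − 24 = 6.00.

6.00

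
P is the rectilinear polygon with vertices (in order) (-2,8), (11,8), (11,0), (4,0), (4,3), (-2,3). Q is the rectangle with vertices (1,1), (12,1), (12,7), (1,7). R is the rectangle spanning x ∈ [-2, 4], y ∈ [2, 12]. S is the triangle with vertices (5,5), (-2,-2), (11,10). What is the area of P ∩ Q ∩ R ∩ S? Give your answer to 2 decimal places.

0.34

The intersection is the polygon with vertices (4,3.538), (3.417,3), (3,3), (4,4).
By the shoelace formula its area is 0.34.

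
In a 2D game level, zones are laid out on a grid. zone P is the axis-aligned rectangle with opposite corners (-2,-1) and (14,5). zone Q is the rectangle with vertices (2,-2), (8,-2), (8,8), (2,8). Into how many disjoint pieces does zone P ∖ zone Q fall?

zone P ∖ zone Q splits into 2 disjoint pieces (area 36, area 24).

2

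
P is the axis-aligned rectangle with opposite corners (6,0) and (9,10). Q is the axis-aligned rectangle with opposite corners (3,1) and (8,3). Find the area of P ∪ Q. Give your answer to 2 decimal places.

36.00

By inclusion–exclusion:
Individual areas: |P| = 30, |Q| = 10.
|P∩Q|: x∈[6,8], y∈[1,3] → 2·2 = 4.
|P ∪ Q| = 40 − 4 = 36.00.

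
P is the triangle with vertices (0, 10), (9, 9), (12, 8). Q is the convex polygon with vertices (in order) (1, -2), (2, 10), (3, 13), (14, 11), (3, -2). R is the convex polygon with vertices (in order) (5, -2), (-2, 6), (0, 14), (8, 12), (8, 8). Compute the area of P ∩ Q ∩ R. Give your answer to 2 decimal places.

1.67

The intersection is the polygon with vertices (1.973,9.671), (1.982,9.78), (8,9.111), (8,8.667).
By the shoelace formula its area is 1.67.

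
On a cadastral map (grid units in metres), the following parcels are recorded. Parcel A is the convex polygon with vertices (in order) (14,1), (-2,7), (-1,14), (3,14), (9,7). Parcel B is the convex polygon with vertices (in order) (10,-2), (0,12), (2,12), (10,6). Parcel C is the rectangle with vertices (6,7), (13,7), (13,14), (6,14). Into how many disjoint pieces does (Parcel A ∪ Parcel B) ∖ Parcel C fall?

1

(Parcel A ∪ Parcel B) ∖ Parcel C is a single connected region.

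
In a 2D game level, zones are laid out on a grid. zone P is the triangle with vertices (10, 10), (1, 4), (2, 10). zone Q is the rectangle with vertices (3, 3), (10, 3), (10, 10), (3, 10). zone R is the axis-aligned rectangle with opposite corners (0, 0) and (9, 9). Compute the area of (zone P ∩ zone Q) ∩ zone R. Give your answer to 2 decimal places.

10.08

The region (zone P ∩ zone Q) ∩ zone R is the polygon with vertices (3,9), (8.5,9), (3,5.333).
By the shoelace formula its area is 10.08.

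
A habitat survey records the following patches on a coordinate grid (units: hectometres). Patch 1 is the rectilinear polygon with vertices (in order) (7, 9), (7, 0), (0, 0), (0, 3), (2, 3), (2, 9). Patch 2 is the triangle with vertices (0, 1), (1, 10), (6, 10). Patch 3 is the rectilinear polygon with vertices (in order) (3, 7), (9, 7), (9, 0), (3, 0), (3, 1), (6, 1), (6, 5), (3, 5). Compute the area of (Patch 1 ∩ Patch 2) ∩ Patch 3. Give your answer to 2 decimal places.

0.75

The region (Patch 1 ∩ Patch 2) ∩ Patch 3 is the polygon with vertices (3,5.5), (3,7), (4,7).
By the shoelace formula its area is 0.75.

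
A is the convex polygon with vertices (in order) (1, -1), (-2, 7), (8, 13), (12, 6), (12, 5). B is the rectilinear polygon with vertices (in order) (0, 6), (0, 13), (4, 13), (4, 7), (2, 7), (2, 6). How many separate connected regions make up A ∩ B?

1

A ∩ B is a single connected region.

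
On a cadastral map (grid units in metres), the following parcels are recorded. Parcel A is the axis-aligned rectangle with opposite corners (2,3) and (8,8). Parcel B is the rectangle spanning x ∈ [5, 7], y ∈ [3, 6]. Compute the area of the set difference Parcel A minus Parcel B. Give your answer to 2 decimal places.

|Parcel A∩Parcel B|: x∈[5,7], y∈[3,6] → 2·3 = 6.
|Parcel A| = 30.
|Parcel A ∖ Parcel B| = |Parcel A| − |Parcel A∩Parcel B| = 30 − 6 = 24.00.

24.00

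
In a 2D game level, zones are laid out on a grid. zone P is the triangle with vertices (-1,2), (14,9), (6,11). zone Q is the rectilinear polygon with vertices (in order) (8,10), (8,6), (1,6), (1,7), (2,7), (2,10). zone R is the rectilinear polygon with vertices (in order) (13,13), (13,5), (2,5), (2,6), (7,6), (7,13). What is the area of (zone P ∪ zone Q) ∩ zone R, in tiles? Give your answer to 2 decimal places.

|zone P ∪ zone Q| = 50.7095.
|(zone P ∪ zone Q) ∩ zone R| = 21.66.

21.66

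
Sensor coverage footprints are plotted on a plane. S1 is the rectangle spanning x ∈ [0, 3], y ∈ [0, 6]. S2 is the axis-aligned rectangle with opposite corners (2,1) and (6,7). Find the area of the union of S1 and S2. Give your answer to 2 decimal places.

37.00

By inclusion–exclusion:
Individual areas: |S1| = 18, |S2| = 24.
|S1∩S2|: x∈[2,3], y∈[1,6] → 1·5 = 5.
|S1 ∪ S2| = 42 − 5 = 37.00.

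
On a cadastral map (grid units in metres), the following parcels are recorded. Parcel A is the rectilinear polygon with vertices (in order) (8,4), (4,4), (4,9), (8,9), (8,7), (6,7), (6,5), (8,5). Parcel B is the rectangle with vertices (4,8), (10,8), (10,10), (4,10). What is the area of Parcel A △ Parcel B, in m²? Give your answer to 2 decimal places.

|Parcel A| = 16, |Parcel B| = 12, |Parcel A∩Parcel B| = 4.
|Parcel A △ Parcel B| = |Parcel A| + |Parcel B| − 2·|Parcel A∩Parcel B| = 16 + 12 − 8 = 20.00.

20.00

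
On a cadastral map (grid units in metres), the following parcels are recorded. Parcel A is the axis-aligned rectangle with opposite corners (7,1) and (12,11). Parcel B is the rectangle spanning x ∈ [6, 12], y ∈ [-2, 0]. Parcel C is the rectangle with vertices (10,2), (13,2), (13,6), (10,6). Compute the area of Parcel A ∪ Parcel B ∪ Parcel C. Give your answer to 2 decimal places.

By inclusion–exclusion:
Individual areas: |Parcel A| = 50, |Parcel B| = 12, |Parcel C| = 12.
|Parcel A∩Parcel B| = 0 (no overlap).
|Parcel A∩Parcel C|: x∈[10,12], y∈[2,6] → 2·4 = 8.
|Parcel B∩Parcel C| = 0 (no overlap).
|Parcel A∩Parcel B∩Parcel C| = 0.
|Parcel A ∪ Parcel B ∪ Parcel C| = 74 − 8 + 0 = 66.00.

66.00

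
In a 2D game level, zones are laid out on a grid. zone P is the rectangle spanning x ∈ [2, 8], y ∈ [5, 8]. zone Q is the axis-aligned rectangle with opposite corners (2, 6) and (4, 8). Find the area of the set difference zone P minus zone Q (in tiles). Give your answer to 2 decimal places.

14.00

|zone P∩zone Q|: x∈[2,4], y∈[6,8] → 2·2 = 4.
|zone P| = 18.
|zone P ∖ zone Q| = |zone P| − |zone P∩zone Q| = 18 − 4 = 14.00.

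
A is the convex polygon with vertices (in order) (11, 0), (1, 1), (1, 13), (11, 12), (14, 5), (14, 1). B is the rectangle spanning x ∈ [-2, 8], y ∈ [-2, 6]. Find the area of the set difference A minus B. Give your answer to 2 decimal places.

106.55

|A| = 144, |A∩B| = 37.45.
|A ∖ B| = |A| − |A∩B| = 144 − 37.45 = 106.55.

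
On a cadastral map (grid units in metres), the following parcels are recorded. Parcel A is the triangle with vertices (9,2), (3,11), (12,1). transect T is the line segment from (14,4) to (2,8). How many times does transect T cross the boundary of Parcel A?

The segment meets the boundary at (5.857,6.714), (7.286,6.238).

2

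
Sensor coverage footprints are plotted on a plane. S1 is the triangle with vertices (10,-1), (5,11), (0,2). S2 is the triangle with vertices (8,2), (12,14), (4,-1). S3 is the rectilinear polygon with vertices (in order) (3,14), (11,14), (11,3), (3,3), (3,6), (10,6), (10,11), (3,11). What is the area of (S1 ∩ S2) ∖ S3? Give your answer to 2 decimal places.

|S1 ∩ S2| = 7.6493.
|(S1 ∩ S2) ∩ S3| = 2.5474.
|(S1 ∩ S2) ∖ S3| = 7.6493 − 2.5474 = 5.10.

5.10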